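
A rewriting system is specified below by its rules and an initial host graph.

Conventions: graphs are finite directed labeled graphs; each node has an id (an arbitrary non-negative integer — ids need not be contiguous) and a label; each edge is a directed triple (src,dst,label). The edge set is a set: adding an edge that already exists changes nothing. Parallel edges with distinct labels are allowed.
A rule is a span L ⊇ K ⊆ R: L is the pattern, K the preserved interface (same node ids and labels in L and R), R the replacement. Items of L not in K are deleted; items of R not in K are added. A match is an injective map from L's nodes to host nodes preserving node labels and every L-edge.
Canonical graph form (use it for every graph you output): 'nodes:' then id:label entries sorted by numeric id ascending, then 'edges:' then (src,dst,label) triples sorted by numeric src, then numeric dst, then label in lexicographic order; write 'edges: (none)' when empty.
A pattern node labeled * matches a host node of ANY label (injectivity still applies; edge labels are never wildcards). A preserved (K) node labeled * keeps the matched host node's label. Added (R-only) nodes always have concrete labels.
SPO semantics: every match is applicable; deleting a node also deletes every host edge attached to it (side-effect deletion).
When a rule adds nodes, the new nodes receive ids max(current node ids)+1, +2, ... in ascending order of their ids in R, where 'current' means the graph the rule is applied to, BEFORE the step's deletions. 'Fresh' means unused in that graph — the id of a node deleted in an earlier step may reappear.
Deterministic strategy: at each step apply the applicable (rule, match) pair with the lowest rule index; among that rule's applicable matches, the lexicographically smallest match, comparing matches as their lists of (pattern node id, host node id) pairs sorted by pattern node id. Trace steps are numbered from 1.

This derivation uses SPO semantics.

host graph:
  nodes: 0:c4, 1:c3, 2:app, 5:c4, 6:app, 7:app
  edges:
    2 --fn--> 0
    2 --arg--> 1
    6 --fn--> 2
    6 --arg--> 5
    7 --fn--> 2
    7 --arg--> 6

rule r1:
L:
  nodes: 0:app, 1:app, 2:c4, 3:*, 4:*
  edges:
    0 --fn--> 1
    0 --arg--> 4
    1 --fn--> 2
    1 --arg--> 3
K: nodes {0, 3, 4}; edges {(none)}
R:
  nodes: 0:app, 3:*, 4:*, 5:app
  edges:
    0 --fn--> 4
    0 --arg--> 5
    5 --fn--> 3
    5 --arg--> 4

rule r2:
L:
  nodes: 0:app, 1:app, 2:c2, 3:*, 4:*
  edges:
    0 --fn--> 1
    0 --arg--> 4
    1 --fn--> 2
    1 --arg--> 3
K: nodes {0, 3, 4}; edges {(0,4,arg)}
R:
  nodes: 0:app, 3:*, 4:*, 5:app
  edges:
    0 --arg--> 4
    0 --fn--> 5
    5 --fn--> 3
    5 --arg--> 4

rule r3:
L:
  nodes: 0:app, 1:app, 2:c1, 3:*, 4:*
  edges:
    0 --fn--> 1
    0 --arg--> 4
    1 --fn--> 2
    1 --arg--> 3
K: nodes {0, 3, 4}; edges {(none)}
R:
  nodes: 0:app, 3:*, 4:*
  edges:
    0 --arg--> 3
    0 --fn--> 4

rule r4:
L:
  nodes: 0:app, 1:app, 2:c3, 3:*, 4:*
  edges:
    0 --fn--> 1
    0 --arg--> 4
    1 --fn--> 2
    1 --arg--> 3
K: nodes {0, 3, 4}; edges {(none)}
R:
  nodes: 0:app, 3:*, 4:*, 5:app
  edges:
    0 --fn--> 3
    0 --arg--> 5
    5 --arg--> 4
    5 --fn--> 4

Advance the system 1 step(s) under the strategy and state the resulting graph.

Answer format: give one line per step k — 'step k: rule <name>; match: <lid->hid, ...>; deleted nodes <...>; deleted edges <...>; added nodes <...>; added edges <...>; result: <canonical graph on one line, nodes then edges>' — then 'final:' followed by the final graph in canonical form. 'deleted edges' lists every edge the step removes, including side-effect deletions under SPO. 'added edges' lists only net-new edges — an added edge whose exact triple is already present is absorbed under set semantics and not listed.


step 1: rule r1; match: 0->6, 1->2, 2->0, 3->1, 4->5; deleted nodes 0, 2; deleted edges (2,0,fn); (2,1,arg); (6,2,fn); (6,5,arg); (7,2,fn); added nodes 8; added edges (6,5,fn); (6,8,arg); (8,1,fn); (8,5,arg); result: nodes: 1:c3, 5:c4, 6:app, 7:app, 8:app edges: (6,5,fn); (6,8,arg); (7,6,arg); (8,1,fn); (8,5,arg)
final:
nodes: 1:c3, 5:c4, 6:app, 7:app, 8:app
edges: (6,5,fn); (6,8,arg); (7,6,arg); (8,1,fn); (8,5,arg)


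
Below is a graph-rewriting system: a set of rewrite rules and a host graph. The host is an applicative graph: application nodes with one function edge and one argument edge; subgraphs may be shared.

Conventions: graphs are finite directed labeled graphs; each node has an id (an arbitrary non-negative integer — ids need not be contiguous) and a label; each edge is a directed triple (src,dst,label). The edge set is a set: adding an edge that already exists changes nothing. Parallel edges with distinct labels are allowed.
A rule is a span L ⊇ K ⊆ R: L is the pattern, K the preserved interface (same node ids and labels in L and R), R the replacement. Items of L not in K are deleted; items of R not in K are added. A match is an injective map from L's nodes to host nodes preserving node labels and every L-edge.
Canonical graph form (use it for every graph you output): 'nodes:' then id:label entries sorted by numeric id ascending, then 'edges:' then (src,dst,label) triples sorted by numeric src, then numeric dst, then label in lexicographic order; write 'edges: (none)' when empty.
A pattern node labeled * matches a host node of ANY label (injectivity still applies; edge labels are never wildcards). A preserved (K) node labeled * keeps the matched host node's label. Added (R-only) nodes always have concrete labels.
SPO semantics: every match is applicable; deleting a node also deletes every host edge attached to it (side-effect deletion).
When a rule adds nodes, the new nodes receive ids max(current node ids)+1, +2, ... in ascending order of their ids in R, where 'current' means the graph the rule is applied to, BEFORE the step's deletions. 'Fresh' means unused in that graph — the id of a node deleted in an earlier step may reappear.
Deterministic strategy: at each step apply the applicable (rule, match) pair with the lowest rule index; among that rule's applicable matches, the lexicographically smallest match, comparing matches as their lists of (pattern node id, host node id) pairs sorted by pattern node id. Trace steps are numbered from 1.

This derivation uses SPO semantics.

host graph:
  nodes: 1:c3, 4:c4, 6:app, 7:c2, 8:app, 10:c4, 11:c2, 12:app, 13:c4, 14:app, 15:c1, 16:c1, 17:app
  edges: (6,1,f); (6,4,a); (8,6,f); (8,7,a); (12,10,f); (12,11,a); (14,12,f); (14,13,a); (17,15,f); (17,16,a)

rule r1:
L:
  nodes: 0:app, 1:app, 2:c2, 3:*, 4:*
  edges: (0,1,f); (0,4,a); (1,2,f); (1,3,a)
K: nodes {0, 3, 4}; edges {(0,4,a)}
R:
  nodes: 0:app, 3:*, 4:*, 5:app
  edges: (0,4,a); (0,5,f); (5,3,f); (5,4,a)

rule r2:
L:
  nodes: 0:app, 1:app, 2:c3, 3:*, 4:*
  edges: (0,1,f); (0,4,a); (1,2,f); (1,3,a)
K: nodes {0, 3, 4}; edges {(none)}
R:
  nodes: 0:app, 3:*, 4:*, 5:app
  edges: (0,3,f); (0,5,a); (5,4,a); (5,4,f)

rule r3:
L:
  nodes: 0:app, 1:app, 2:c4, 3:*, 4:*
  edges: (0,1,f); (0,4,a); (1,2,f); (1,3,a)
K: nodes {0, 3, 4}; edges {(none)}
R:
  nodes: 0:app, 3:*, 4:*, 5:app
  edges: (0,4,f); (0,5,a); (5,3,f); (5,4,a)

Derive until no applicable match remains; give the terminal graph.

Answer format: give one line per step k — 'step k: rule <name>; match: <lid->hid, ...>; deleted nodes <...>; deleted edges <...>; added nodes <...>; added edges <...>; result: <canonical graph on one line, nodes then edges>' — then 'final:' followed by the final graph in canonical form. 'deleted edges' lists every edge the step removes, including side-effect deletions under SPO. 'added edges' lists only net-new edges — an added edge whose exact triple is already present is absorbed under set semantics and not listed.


step 1: rule r2; match: 0->8, 1->6, 2->1, 3->4, 4->7; deleted nodes 1, 6; deleted edges (6,1,f); (6,4,a); (8,6,f); (8,7,a); added nodes 18; added edges (8,4,f); (8,18,a); (18,7,a); (18,7,f); result: nodes: 4:c4, 7:c2, 8:app, 10:c4, 11:c2, 12:app, 13:c4, 14:app, 15:c1, 16:c1, 17:app, 18:app edges: (8,4,f); (8,18,a); (12,10,f); (12,11,a); (14,12,f); (14,13,a); (17,15,f); (17,16,a); (18,7,a); (18,7,f)
step 2: rule r3; match: 0->14, 1->12, 2->10, 3->11, 4->13; deleted nodes 10, 12; deleted edges (12,10,f); (12,11,a); (14,12,f); (14,13,a); added nodes 19; added edges (14,13,f); (14,19,a); (19,11,f); (19,13,a); result: nodes: 4:c4, 7:c2, 8:app, 11:c2, 13:c4, 14:app, 15:c1, 16:c1, 17:app, 18:app, 19:app edges: (8,4,f); (8,18,a); (14,13,f); (14,19,a); (17,15,f); (17,16,a); (18,7,a); (18,7,f); (19,11,f); (19,13,a)
final:
nodes: 4:c4, 7:c2, 8:app, 11:c2, 13:c4, 14:app, 15:c1, 16:c1, 17:app, 18:app, 19:app
edges: (8,4,f); (8,18,a); (14,13,f); (14,19,a); (17,15,f); (17,16,a); (18,7,a); (18,7,f); (19,11,f); (19,13,a)


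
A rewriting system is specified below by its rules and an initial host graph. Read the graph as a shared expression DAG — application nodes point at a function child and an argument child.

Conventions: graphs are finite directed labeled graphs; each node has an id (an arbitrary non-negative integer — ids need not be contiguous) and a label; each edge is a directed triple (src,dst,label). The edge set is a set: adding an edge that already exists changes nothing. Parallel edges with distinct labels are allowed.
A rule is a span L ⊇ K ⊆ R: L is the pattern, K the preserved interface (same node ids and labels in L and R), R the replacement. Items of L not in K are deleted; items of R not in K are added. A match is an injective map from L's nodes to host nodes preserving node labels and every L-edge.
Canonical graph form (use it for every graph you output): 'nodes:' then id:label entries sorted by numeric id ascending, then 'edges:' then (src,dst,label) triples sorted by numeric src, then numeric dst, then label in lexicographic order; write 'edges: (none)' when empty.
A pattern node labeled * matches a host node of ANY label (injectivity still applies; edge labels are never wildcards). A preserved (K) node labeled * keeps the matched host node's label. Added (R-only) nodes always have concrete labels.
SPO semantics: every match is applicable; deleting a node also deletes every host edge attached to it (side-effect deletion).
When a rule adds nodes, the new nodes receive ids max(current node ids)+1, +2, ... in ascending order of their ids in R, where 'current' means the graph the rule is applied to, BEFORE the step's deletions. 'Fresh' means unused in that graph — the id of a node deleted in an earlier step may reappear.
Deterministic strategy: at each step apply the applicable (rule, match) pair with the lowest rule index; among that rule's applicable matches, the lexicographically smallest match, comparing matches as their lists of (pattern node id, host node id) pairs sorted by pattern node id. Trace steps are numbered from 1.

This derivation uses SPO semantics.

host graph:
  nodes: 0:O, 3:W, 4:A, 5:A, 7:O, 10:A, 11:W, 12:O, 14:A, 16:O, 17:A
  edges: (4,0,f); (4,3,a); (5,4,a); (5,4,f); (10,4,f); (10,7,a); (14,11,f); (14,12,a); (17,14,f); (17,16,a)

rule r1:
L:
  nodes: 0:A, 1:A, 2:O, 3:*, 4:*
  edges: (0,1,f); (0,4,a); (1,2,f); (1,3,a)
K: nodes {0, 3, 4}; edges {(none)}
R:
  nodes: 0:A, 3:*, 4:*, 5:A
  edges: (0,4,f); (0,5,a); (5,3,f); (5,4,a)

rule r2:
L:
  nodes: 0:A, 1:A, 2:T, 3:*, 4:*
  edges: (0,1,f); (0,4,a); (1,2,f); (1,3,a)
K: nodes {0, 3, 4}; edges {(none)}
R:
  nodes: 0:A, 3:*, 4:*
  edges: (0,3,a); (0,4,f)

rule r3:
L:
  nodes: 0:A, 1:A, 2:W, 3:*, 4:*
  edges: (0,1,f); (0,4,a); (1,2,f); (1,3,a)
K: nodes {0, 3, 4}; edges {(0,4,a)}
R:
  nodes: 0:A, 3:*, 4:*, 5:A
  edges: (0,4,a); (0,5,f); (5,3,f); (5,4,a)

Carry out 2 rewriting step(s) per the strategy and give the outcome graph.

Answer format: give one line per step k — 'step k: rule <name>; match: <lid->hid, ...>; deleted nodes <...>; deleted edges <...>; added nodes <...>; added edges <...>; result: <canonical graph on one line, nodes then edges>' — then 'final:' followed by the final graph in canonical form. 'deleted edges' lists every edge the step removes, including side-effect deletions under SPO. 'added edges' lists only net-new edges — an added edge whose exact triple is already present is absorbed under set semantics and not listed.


step 1: rule r1; match: 0->10, 1->4, 2->0, 3->3, 4->7; deleted nodes 0, 4; deleted edges (4,0,f); (4,3,a); (5,4,a); (5,4,f); (10,4,f); (10,7,a); added nodes 18; added edges (10,7,f); (10,18,a); (18,3,f); (18,7,a); result: nodes: 3:W, 5:A, 7:O, 10:A, 11:W, 12:O, 14:A, 16:O, 17:A, 18:A edges: (10,7,f); (10,18,a); (14,11,f); (14,12,a); (17,14,f); (17,16,a); (18,3,f); (18,7,a)
step 2: rule r3; match: 0->17, 1->14, 2->11, 3->12, 4->16; deleted nodes 11, 14; deleted edges (14,11,f); (14,12,a); (17,14,f); added nodes 19; added edges (17,19,f); (19,12,f); (19,16,a); result: nodes: 3:W, 5:A, 7:O, 10:A, 12:O, 16:O, 17:A, 18:A, 19:A edges: (10,7,f); (10,18,a); (17,16,a); (17,19,f); (18,3,f); (18,7,a); (19,12,f); (19,16,a)
final:
nodes: 3:W, 5:A, 7:O, 10:A, 12:O, 16:O, 17:A, 18:A, 19:A
edges: (10,7,f); (10,18,a); (17,16,a); (17,19,f); (18,3,f); (18,7,a); (19,12,f); (19,16,a)


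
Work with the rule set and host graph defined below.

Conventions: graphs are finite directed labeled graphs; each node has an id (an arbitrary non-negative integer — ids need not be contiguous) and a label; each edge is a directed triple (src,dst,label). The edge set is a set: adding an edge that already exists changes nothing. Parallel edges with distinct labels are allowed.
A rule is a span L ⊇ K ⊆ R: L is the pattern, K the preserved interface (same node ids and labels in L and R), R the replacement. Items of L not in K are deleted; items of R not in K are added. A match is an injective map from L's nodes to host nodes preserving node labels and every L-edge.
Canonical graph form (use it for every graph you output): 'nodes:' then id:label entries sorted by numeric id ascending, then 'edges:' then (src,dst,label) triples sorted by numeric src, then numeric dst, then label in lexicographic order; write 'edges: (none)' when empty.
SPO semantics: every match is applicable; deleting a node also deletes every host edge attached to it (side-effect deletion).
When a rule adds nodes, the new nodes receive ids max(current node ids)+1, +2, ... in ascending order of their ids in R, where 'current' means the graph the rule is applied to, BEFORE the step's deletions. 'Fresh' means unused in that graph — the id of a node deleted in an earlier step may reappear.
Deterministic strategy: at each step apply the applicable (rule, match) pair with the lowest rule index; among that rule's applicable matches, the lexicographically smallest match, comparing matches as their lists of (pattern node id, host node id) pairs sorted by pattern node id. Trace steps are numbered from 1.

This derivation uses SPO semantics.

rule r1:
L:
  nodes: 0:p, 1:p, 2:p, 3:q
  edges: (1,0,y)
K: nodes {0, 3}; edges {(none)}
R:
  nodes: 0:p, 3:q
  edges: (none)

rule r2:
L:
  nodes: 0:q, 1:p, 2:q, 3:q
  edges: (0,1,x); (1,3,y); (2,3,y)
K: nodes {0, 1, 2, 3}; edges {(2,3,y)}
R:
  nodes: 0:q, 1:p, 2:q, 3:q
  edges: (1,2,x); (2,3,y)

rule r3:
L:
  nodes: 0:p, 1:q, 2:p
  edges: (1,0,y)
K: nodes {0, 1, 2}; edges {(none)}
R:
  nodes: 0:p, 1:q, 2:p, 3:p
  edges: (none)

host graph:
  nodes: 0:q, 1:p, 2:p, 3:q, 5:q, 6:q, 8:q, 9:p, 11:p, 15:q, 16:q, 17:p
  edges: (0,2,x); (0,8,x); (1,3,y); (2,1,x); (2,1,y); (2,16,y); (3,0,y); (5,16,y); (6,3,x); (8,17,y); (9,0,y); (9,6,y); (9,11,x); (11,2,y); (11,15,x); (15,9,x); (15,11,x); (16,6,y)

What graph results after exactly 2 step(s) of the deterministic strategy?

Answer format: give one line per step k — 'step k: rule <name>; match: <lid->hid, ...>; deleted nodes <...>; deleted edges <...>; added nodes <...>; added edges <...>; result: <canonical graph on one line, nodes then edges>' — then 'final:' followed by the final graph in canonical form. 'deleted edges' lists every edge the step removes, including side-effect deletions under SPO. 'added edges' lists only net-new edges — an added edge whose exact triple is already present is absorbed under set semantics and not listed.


step 1: rule r1; match: 0->1, 1->2, 2->9, 3->0; deleted nodes 2, 9; deleted edges (0,2,x); (2,1,x); (2,1,y); (2,16,y); (9,0,y); (9,6,y); (9,11,x); (11,2,y); (15,9,x); added nodes (none); added edges (none); result: nodes: 0:q, 1:p, 3:q, 5:q, 6:q, 8:q, 11:p, 15:q, 16:q, 17:p edges: (0,8,x); (1,3,y); (3,0,y); (5,16,y); (6,3,x); (8,17,y); (11,15,x); (15,11,x); (16,6,y)
step 2: rule r3; match: 0->17, 1->8, 2->1; deleted nodes (none); deleted edges (8,17,y); added nodes 18; added edges (none); result: nodes: 0:q, 1:p, 3:q, 5:q, 6:q, 8:q, 11:p, 15:q, 16:q, 17:p, 18:p edges: (0,8,x); (1,3,y); (3,0,y); (5,16,y); (6,3,x); (11,15,x); (15,11,x); (16,6,y)
final:
nodes: 0:q, 1:p, 3:q, 5:q, 6:q, 8:q, 11:p, 15:q, 16:q, 17:p, 18:p
edges: (0,8,x); (1,3,y); (3,0,y); (5,16,y); (6,3,x); (11,15,x); (15,11,x); (16,6,y)


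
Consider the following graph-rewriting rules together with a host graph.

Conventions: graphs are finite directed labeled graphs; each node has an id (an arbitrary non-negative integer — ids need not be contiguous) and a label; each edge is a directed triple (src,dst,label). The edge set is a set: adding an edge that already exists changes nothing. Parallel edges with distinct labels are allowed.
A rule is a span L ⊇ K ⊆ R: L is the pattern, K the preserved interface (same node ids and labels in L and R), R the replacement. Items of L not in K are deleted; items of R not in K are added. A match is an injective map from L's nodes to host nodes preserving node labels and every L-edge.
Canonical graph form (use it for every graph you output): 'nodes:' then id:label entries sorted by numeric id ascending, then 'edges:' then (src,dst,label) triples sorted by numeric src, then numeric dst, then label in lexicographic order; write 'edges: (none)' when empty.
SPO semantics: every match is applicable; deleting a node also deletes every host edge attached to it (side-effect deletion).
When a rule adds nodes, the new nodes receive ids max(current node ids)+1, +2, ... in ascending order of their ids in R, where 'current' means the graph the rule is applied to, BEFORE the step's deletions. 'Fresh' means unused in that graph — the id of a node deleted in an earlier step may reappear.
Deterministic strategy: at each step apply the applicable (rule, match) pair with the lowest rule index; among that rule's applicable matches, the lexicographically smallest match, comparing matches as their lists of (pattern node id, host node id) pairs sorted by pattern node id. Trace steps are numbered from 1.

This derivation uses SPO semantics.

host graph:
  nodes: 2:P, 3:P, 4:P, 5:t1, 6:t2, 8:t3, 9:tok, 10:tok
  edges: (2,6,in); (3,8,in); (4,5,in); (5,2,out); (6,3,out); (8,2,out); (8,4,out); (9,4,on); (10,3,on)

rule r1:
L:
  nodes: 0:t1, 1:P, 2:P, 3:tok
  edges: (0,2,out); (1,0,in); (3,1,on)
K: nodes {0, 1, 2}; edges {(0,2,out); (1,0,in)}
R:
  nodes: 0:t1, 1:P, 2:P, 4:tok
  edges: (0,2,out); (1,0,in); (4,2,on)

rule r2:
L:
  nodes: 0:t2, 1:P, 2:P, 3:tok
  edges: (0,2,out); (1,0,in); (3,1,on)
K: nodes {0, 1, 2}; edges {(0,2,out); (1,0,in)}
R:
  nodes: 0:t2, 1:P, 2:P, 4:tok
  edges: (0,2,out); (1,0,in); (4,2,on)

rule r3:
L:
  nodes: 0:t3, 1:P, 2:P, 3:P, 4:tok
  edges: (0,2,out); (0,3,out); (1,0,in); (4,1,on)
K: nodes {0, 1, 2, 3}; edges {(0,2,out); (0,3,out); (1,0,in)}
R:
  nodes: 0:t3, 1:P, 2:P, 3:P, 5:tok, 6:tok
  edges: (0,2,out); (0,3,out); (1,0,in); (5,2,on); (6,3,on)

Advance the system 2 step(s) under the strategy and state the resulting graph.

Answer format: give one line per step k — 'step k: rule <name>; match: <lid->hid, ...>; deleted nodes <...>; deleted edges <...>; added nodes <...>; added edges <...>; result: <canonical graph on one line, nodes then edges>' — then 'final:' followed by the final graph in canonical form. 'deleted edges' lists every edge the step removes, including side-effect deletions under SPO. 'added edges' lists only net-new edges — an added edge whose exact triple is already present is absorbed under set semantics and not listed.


step 1: rule r1; match: 0->5, 1->4, 2->2, 3->9; deleted nodes 9; deleted edges (9,4,on); added nodes 11; added edges (11,2,on); result: nodes: 2:P, 3:P, 4:P, 5:t1, 6:t2, 8:t3, 10:tok, 11:tok edges: (2,6,in); (3,8,in); (4,5,in); (5,2,out); (6,3,out); (8,2,out); (8,4,out); (10,3,on); (11,2,on)
step 2: rule r2; match: 0->6, 1->2, 2->3, 3->11; deleted nodes 11; deleted edges (11,2,on); added nodes 12; added edges (12,3,on); result: nodes: 2:P, 3:P, 4:P, 5:t1, 6:t2, 8:t3, 10:tok, 12:tok edges: (2,6,in); (3,8,in); (4,5,in); (5,2,out); (6,3,out); (8,2,out); (8,4,out); (10,3,on); (12,3,on)
final:
nodes: 2:P, 3:P, 4:P, 5:t1, 6:t2, 8:t3, 10:tok, 12:tok
edges: (2,6,in); (3,8,in); (4,5,in); (5,2,out); (6,3,out); (8,2,out); (8,4,out); (10,3,on); (12,3,on)


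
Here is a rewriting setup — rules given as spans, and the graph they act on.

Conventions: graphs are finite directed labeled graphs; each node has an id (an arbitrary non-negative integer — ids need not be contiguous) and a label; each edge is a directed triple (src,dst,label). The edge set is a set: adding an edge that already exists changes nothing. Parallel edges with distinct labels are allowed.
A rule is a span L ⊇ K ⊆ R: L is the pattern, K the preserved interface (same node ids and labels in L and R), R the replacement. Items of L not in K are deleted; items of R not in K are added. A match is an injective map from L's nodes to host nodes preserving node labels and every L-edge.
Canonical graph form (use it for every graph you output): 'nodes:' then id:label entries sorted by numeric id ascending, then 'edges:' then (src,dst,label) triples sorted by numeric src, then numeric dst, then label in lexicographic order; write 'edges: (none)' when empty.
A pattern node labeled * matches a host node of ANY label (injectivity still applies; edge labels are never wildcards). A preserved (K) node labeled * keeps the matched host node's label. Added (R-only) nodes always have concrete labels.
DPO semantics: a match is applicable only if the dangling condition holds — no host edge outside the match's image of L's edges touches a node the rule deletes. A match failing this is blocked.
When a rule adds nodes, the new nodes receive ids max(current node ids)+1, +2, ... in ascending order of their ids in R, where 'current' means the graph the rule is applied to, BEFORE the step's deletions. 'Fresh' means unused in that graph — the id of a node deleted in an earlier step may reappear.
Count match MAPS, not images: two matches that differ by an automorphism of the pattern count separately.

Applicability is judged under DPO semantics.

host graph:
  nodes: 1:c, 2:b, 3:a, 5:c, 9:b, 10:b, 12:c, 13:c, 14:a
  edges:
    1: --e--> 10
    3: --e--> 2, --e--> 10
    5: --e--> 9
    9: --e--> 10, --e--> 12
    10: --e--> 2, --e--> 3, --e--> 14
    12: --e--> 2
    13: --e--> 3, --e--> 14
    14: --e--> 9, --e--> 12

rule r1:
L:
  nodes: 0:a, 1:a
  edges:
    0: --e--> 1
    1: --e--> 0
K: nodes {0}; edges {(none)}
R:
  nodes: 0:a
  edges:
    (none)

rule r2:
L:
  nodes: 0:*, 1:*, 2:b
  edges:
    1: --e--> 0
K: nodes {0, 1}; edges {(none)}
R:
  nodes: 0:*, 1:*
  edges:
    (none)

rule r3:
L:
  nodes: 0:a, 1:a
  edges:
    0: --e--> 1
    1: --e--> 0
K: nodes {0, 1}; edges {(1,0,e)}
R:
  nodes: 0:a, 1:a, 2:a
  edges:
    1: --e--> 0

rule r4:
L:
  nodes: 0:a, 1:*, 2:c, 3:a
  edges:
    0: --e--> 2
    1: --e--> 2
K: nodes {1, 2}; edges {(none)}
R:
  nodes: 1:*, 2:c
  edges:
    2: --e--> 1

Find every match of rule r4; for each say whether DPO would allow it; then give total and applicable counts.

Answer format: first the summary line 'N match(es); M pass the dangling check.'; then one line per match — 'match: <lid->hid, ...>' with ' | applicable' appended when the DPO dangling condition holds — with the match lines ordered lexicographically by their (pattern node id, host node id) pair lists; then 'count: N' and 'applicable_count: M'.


1 match(es); 0 pass the dangling check.
match: 0->14, 1->9, 2->12, 3->3
count: 1
applicable_count: 0


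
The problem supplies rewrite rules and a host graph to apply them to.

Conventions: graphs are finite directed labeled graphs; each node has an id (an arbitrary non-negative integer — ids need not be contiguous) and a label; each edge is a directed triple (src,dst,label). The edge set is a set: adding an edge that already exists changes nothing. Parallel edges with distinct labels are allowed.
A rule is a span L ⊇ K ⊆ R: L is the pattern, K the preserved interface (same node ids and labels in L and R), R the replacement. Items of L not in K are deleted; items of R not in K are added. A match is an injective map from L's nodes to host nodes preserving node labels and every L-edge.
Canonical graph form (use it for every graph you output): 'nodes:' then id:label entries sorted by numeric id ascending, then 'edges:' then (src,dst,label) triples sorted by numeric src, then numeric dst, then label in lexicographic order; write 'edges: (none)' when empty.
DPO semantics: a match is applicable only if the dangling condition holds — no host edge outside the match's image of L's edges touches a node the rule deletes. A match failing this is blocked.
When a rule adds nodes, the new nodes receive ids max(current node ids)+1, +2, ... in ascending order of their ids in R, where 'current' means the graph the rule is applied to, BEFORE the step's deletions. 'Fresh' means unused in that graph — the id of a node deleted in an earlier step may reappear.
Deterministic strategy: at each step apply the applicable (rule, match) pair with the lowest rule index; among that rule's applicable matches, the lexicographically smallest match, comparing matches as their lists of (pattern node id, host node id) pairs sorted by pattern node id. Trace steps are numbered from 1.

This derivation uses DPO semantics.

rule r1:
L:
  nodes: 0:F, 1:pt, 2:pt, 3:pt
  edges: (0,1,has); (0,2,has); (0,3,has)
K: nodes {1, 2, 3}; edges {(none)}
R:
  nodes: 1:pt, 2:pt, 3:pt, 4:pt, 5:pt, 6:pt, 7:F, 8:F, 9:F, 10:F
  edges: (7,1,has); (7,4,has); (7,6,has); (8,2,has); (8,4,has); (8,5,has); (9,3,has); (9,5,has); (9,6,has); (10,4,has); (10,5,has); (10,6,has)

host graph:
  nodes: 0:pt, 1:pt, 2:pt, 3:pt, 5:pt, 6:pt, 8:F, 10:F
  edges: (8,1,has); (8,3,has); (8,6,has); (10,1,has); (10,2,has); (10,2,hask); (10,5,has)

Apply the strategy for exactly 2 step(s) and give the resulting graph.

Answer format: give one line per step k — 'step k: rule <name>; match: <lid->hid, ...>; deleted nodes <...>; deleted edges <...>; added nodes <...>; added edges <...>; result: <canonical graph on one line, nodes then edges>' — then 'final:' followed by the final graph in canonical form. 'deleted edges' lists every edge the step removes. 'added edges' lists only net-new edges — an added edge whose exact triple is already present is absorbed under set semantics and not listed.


step 1: rule r1; match: 0->8, 1->1, 2->3, 3->6; deleted nodes 8; deleted edges (8,1,has); (8,3,has); (8,6,has); added nodes 11, 12, 13, 14, 15, 16, 17; added edges (14,1,has); (14,11,has); (14,13,has); (15,3,has); (15,11,has); (15,12,has); (16,6,has); (16,12,has); (16,13,has); (17,11,has); (17,12,has); (17,13,has); result: nodes: 0:pt, 1:pt, 2:pt, 3:pt, 5:pt, 6:pt, 10:F, 11:pt, 12:pt, 13:pt, 14:F, 15:F, 16:F, 17:F edges: (10,1,has); (10,2,has); (10,2,hask); (10,5,has); (14,1,has); (14,11,has); (14,13,has); (15,3,has); (15,11,has); (15,12,has); (16,6,has); (16,12,has); (16,13,has); (17,11,has); (17,12,has); (17,13,has)
step 2: rule r1; match: 0->14, 1->1, 2->11, 3->13; deleted nodes 14; deleted edges (14,1,has); (14,11,has); (14,13,has); added nodes 18, 19, 20, 21, 22, 23, 24; added edges (21,1,has); (21,18,has); (21,20,has); (22,11,has); (22,18,has); (22,19,has); (23,13,has); (23,19,has); (23,20,has); (24,18,has); (24,19,has); (24,20,has); result: nodes: 0:pt, 1:pt, 2:pt, 3:pt, 5:pt, 6:pt, 10:F, 11:pt, 12:pt, 13:pt, 15:F, 16:F, 17:F, 18:pt, 19:pt, 20:pt, 21:F, 22:F, 23:F, 24:F edges: (10,1,has); (10,2,has); (10,2,hask); (10,5,has); (15,3,has); (15,11,has); (15,12,has); (16,6,has); (16,12,has); (16,13,has); (17,11,has); (17,12,has); (17,13,has); (21,1,has); (21,18,has); (21,20,has); (22,11,has); (22,18,has); (22,19,has); (23,13,has); (23,19,has); (23,20,has); (24,18,has); (24,19,has); (24,20,has)
final:
nodes: 0:pt, 1:pt, 2:pt, 3:pt, 5:pt, 6:pt, 10:F, 11:pt, 12:pt, 13:pt, 15:F, 16:F, 17:F, 18:pt, 19:pt, 20:pt, 21:F, 22:F, 23:F, 24:F
edges: (10,1,has); (10,2,has); (10,2,hask); (10,5,has); (15,3,has); (15,11,has); (15,12,has); (16,6,has); (16,12,has); (16,13,has); (17,11,has); (17,12,has); (17,13,has); (21,1,has); (21,18,has); (21,20,has); (22,11,has); (22,18,has); (22,19,has); (23,13,has); (23,19,has); (23,20,has); (24,18,has); (24,19,has); (24,20,has)


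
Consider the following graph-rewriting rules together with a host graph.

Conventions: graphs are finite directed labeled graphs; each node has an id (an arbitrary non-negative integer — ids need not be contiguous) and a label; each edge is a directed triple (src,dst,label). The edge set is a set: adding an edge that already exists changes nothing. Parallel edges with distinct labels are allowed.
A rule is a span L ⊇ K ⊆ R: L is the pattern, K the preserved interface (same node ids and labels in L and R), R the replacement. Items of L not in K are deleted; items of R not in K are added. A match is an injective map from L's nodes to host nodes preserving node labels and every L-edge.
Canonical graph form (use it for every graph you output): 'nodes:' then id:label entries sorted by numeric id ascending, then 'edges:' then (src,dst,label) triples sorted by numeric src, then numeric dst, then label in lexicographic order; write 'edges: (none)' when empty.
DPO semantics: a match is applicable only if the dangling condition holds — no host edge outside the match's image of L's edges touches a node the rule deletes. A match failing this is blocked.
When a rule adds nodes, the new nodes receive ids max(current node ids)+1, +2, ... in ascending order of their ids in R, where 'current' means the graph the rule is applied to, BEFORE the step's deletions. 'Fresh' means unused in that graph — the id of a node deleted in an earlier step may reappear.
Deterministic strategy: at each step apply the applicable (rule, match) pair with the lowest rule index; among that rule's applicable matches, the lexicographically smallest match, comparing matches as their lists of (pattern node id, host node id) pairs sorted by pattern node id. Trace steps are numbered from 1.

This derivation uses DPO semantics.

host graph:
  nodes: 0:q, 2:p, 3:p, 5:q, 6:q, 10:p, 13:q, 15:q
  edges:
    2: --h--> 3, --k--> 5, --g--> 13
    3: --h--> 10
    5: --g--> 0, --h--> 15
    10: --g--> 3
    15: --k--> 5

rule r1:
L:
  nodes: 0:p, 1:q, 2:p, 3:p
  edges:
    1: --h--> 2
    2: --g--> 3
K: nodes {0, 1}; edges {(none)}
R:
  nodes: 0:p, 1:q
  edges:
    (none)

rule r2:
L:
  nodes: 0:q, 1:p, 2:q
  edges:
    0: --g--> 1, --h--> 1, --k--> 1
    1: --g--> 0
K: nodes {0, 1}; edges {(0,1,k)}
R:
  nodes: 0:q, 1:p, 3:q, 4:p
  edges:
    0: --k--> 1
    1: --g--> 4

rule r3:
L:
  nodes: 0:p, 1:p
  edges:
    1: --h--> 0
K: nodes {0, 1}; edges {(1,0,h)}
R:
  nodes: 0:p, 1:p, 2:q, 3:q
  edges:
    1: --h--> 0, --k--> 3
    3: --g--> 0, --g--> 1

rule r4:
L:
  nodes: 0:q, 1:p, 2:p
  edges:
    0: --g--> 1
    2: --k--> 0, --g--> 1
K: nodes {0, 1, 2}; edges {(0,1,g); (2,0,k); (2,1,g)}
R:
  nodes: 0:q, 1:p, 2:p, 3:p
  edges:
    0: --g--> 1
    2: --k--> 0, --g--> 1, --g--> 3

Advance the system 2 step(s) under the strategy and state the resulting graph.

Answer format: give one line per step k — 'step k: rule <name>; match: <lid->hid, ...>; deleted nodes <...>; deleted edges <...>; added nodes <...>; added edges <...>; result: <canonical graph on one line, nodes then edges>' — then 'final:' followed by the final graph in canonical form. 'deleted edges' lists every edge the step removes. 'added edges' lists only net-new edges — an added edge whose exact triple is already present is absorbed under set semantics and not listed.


step 1: rule r3; match: 0->3, 1->2; deleted nodes (none); deleted edges (none); added nodes 16, 17; added edges (2,17,k); (17,2,g); (17,3,g); result: nodes: 0:q, 2:p, 3:p, 5:q, 6:q, 10:p, 13:q, 15:q, 16:q, 17:q edges: (2,3,h); (2,5,k); (2,13,g); (2,17,k); (3,10,h); (5,0,g); (5,15,h); (10,3,g); (15,5,k); (17,2,g); (17,3,g)
step 2: rule r3; match: 0->3, 1->2; deleted nodes (none); deleted edges (none); added nodes 18, 19; added edges (2,19,k); (19,2,g); (19,3,g); result: nodes: 0:q, 2:p, 3:p, 5:q, 6:q, 10:p, 13:q, 15:q, 16:q, 17:q, 18:q, 19:q edges: (2,3,h); (2,5,k); (2,13,g); (2,17,k); (2,19,k); (3,10,h); (5,0,g); (5,15,h); (10,3,g); (15,5,k); (17,2,g); (17,3,g); (19,2,g); (19,3,g)
final:
nodes: 0:q, 2:p, 3:p, 5:q, 6:q, 10:p, 13:q, 15:q, 16:q, 17:q, 18:q, 19:q
edges: (2,3,h); (2,5,k); (2,13,g); (2,17,k); (2,19,k); (3,10,h); (5,0,g); (5,15,h); (10,3,g); (15,5,k); (17,2,g); (17,3,g); (19,2,g); (19,3,g)


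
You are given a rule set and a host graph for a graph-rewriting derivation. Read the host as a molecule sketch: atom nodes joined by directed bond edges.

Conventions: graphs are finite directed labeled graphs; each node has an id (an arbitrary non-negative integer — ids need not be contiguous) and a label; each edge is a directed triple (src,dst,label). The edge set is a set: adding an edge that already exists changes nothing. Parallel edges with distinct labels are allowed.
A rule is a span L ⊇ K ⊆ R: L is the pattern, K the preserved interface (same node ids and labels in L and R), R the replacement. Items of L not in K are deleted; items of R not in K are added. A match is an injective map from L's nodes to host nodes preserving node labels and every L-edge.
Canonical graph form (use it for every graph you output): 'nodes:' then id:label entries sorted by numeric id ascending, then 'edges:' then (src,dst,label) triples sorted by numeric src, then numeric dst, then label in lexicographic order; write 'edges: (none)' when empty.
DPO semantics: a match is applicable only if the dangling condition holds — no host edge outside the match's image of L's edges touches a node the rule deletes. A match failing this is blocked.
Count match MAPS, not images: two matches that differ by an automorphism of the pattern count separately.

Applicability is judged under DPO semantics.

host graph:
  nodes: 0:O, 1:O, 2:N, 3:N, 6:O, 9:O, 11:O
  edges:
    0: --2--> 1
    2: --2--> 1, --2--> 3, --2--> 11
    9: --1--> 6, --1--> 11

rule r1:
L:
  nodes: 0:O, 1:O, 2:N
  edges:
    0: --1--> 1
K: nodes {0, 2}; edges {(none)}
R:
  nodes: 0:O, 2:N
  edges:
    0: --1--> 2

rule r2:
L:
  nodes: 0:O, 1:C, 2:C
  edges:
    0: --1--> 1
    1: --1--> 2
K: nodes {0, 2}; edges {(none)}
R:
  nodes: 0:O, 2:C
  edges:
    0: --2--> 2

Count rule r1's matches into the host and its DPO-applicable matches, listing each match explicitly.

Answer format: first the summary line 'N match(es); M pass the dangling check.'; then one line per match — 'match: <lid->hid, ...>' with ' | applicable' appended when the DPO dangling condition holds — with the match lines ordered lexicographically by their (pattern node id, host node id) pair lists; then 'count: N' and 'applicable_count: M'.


4 match(es); 2 pass the dangling check.
match: 0->9, 1->6, 2->2 | applicable
match: 0->9, 1->6, 2->3 | applicable
match: 0->9, 1->11, 2->2
match: 0->9, 1->11, 2->3
count: 4
applicable_count: 2


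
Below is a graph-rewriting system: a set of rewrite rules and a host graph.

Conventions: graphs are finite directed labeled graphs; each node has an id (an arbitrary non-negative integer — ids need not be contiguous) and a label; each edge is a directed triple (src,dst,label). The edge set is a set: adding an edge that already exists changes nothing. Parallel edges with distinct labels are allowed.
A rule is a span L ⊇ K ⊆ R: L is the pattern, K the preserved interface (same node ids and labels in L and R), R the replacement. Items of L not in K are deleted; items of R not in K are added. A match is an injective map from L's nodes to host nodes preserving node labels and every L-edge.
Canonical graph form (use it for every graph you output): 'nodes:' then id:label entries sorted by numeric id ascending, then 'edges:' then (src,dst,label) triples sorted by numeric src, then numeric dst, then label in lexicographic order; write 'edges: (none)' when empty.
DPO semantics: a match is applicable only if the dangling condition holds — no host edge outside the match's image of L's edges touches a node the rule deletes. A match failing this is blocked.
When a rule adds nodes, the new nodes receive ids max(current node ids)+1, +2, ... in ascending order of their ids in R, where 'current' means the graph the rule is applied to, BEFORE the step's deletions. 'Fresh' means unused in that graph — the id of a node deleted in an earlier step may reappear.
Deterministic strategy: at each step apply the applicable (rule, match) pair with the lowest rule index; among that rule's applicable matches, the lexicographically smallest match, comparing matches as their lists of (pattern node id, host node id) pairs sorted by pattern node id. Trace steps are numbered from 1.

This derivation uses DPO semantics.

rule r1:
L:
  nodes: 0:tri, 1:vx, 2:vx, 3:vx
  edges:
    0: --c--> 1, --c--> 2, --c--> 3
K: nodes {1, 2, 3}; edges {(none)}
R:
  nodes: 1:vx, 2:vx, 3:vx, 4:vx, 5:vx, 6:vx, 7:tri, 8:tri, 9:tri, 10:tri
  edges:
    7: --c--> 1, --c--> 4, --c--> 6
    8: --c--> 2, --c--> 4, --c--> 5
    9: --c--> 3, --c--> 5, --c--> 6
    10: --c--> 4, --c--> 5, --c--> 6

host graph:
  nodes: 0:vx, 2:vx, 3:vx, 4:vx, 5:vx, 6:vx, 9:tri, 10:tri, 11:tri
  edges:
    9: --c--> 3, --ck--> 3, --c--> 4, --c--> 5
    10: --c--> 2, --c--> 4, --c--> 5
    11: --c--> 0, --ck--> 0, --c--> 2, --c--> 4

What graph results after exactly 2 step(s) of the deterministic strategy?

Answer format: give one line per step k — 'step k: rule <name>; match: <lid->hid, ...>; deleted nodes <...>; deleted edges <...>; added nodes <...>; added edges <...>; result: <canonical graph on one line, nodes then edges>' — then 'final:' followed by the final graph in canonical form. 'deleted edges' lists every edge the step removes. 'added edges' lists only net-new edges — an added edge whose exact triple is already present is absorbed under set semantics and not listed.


step 1: rule r1; match: 0->10, 1->2, 2->4, 3->5; deleted nodes 10; deleted edges (10,2,c); (10,4,c); (10,5,c); added nodes 12, 13, 14, 15, 16, 17, 18; added edges (15,2,c); (15,12,c); (15,14,c); (16,4,c); (16,12,c); (16,13,c); (17,5,c); (17,13,c); (17,14,c); (18,12,c); (18,13,c); (18,14,c); result: nodes: 0:vx, 2:vx, 3:vx, 4:vx, 5:vx, 6:vx, 9:tri, 11:tri, 12:vx, 13:vx, 14:vx, 15:tri, 16:tri, 17:tri, 18:tri edges: (9,3,c); (9,3,ck); (9,4,c); (9,5,c); (11,0,c); (11,0,ck); (11,2,c); (11,4,c); (15,2,c); (15,12,c); (15,14,c); (16,4,c); (16,12,c); (16,13,c); (17,5,c); (17,13,c); (17,14,c); (18,12,c); (18,13,c); (18,14,c)
step 2: rule r1; match: 0->15, 1->2, 2->12, 3->14; deleted nodes 15; deleted edges (15,2,c); (15,12,c); (15,14,c); added nodes 19, 20, 21, 22, 23, 24, 25; added edges (22,2,c); (22,19,c); (22,21,c); (23,12,c); (23,19,c); (23,20,c); (24,14,c); (24,20,c); (24,21,c); (25,19,c); (25,20,c); (25,21,c); result: nodes: 0:vx, 2:vx, 3:vx, 4:vx, 5:vx, 6:vx, 9:tri, 11:tri, 12:vx, 13:vx, 14:vx, 16:tri, 17:tri, 18:tri, 19:vx, 20:vx, 21:vx, 22:tri, 23:tri, 24:tri, 25:tri edges: (9,3,c); (9,3,ck); (9,4,c); (9,5,c); (11,0,c); (11,0,ck); (11,2,c); (11,4,c); (16,4,c); (16,12,c); (16,13,c); (17,5,c); (17,13,c); (17,14,c); (18,12,c); (18,13,c); (18,14,c); (22,2,c); (22,19,c); (22,21,c); (23,12,c); (23,19,c); (23,20,c); (24,14,c); (24,20,c); (24,21,c); (25,19,c); (25,20,c); (25,21,c)
final:
nodes: 0:vx, 2:vx, 3:vx, 4:vx, 5:vx, 6:vx, 9:tri, 11:tri, 12:vx, 13:vx, 14:vx, 16:tri, 17:tri, 18:tri, 19:vx, 20:vx, 21:vx, 22:tri, 23:tri, 24:tri, 25:tri
edges: (9,3,c); (9,3,ck); (9,4,c); (9,5,c); (11,0,c); (11,0,ck); (11,2,c); (11,4,c); (16,4,c); (16,12,c); (16,13,c); (17,5,c); (17,13,c); (17,14,c); (18,12,c); (18,13,c); (18,14,c); (22,2,c); (22,19,c); (22,21,c); (23,12,c); (23,19,c); (23,20,c); (24,14,c); (24,20,c); (24,21,c); (25,19,c); (25,20,c); (25,21,c)


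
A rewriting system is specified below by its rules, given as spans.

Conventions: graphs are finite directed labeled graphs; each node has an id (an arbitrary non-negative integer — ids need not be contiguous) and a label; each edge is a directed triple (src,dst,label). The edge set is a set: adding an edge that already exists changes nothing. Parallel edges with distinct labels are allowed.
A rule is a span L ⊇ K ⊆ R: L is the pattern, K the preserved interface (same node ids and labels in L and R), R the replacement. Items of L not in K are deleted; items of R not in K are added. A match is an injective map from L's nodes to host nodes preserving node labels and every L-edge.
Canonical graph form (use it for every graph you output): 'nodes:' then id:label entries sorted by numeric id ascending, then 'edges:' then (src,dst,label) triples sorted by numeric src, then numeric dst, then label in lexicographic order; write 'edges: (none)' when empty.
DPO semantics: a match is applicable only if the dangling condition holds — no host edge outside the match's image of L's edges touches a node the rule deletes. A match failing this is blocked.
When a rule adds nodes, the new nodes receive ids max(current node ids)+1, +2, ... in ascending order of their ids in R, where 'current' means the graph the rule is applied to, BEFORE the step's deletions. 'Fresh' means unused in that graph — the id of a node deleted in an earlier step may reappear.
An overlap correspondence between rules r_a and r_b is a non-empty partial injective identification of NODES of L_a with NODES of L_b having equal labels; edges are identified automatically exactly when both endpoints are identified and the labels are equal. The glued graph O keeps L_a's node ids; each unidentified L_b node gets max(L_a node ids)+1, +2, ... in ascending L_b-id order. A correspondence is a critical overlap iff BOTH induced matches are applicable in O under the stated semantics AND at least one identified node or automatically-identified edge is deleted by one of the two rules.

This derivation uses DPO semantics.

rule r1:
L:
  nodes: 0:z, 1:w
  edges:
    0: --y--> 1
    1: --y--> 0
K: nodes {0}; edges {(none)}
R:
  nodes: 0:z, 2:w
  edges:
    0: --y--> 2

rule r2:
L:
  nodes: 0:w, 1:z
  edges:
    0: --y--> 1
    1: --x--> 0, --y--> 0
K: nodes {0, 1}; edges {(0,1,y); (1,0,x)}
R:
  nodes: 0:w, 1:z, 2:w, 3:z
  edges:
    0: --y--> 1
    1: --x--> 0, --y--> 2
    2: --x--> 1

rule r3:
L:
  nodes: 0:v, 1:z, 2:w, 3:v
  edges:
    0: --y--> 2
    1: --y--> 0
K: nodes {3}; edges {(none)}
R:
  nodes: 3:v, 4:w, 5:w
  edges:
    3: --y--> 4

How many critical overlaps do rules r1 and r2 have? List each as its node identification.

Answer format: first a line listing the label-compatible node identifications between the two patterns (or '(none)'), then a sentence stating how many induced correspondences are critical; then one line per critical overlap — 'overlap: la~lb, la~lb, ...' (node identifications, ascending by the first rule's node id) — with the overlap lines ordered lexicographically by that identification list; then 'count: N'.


label-compatible node identifications between L(r1) and L(r2): 0~1, 1~0
0 of the induced correspondences are critical overlaps of r1 and r2.
count: 0
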